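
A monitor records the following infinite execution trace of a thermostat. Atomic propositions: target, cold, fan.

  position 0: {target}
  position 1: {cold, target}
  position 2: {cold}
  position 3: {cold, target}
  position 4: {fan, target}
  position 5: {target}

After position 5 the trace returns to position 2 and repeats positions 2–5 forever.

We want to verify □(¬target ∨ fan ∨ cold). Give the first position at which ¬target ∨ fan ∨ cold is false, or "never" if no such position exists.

0

At position 0 the labels are {target}, so ¬target ∨ fan ∨ cold is false there. This is the first violation.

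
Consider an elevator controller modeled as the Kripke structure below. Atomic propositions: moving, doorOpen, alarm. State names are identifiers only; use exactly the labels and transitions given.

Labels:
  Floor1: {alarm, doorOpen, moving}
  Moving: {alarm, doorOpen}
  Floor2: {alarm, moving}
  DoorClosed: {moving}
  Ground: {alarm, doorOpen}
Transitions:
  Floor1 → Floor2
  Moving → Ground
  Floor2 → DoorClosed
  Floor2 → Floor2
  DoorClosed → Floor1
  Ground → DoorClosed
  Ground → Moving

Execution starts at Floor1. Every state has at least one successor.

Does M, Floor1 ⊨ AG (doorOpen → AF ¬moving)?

No

States satisfying doorOpen → AF ¬moving: {Moving, Floor2, DoorClosed, Ground}.
States satisfying AG (doorOpen → AF ¬moving): ∅.
Floor1 is reachable from Floor1 and violates doorOpen → AF ¬moving, so AG fails at Floor1.
Floor1 ∉ Sat(AG (doorOpen → AF ¬moving)).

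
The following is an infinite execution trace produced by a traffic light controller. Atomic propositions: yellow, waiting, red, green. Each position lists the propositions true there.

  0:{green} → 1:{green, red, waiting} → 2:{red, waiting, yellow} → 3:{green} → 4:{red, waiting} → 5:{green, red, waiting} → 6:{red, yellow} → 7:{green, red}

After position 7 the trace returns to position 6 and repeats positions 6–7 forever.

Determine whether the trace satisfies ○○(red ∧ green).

The position after 0 is 1; ○(red ∧ green) is false there.

No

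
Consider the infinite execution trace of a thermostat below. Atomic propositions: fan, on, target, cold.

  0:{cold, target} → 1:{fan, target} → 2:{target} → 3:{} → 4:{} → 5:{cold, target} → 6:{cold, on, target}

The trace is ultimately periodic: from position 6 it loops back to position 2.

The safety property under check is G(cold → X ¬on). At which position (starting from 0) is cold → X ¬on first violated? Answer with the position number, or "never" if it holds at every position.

Check cold → X ¬on at each position in order: 0 ✓, 1 ✓, 2 ✓, 3 ✓, 4 ✓.
At position 5 the labels are {cold, target} and the next position 6 has {cold, on, target}, so cold → X ¬on is false there. This is the first violation.

5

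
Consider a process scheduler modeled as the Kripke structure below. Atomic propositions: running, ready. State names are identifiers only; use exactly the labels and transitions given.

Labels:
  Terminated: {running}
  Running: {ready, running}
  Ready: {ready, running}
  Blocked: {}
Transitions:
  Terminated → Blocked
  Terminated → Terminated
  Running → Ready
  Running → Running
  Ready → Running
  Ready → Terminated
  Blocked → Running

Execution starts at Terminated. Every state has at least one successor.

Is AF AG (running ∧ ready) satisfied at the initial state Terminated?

States satisfying AG (running ∧ ready): ∅.
States satisfying AF AG (running ∧ ready): ∅.
There is a path from Terminated along which AG (running ∧ ready) never holds.
Terminated ∉ Sat(AF AG (running ∧ ready)).

Violated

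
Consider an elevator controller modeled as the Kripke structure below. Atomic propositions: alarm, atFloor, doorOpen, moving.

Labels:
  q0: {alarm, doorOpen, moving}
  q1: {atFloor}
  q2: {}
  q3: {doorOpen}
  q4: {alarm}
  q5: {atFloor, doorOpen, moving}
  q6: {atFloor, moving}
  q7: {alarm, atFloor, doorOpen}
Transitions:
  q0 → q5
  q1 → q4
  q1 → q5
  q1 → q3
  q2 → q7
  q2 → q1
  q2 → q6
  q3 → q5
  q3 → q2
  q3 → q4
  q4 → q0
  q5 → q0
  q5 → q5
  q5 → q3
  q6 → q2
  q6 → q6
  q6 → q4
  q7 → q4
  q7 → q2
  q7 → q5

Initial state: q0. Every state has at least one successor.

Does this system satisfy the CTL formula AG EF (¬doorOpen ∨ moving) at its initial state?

Holds

States satisfying EF (¬doorOpen ∨ moving): {q0, q1, q2, q3, q4, q5, q6, q7}.
States satisfying AG EF (¬doorOpen ∨ moving): {q0, q1, q2, q3, q4, q5, q6, q7}.
Every state reachable from q0 satisfies EF (¬doorOpen ∨ moving).
q0 ∈ Sat(AG EF (¬doorOpen ∨ moving)).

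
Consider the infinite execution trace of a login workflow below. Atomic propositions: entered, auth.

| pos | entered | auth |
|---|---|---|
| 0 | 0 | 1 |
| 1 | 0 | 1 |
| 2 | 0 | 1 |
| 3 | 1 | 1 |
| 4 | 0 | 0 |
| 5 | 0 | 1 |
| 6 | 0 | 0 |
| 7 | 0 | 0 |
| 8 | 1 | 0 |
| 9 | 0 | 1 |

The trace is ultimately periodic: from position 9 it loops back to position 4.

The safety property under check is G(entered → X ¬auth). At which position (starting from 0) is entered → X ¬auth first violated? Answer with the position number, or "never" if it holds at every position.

8

Check entered → X ¬auth at each position in order: 0 ✓, 1 ✓, 2 ✓, 3 ✓, 4 ✓, 5 ✓, 6 ✓, 7 ✓.
At position 8 the labels are {entered} and the next position 9 has {auth}, so entered → X ¬auth is false there. This is the first violation.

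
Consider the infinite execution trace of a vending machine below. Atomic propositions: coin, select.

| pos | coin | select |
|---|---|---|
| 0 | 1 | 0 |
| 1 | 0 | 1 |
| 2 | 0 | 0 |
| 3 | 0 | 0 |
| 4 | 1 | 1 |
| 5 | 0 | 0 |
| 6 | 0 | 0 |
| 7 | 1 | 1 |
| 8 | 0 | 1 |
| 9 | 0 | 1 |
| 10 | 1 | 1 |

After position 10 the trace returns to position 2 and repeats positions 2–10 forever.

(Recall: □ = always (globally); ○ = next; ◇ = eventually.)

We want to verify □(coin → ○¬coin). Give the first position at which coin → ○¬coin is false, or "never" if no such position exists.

coin → ○¬coin holds at every position 0..10, and those are all the positions the trace ever visits, so the invariant □(coin → ○¬coin) is never violated.

never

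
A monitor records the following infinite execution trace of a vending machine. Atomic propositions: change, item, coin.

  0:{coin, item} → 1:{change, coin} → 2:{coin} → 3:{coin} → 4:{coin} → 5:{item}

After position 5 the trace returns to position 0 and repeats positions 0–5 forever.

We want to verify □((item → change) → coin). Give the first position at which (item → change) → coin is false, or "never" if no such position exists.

never

(item → change) → coin holds at every position 0..5, and those are all the positions the trace ever visits, so the invariant □((item → change) → coin) is never violated.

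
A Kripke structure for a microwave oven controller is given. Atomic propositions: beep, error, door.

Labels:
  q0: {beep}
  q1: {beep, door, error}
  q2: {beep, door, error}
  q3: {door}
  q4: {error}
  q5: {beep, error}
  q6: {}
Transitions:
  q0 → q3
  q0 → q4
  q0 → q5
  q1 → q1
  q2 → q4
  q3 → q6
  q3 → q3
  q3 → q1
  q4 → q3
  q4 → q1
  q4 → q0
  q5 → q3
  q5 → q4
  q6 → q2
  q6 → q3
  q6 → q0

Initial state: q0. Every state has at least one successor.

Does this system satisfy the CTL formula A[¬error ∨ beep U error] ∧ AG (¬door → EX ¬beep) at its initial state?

Does not hold

States satisfying ¬error ∨ beep: {q0, q1, q2, q3, q5, q6}.
States satisfying error: {q1, q2, q4, q5}.
States satisfying A[¬error ∨ beep U error]: {q1, q2, q4, q5}.
States satisfying ¬door → EX ¬beep: {q0, q1, q2, q3, q4, q5, q6}.
States satisfying AG (¬door → EX ¬beep): {q0, q1, q2, q3, q4, q5, q6}.
States satisfying A[¬error ∨ beep U error] ∧ AG (¬door → EX ¬beep): {q1, q2, q4, q5}.
q0 ∉ Sat(A[¬error ∨ beep U error] ∧ AG (¬door → EX ¬beep)).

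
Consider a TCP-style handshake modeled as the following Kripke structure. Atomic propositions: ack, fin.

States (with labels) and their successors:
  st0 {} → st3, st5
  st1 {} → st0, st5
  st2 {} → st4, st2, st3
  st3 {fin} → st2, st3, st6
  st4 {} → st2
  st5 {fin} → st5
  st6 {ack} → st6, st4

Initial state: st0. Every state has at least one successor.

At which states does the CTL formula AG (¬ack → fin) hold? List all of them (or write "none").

{st5}

States satisfying ¬ack → fin: {st3, st5, st6}.
States satisfying AG (¬ack → fin): {st5}.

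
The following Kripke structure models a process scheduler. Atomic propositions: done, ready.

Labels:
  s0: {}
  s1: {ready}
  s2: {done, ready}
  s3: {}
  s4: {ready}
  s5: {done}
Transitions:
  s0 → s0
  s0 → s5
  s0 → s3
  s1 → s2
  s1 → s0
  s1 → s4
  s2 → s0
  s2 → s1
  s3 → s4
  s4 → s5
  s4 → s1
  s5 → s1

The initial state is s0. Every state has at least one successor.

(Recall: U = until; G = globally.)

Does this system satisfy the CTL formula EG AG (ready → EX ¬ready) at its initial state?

Yes

States satisfying AG (ready → EX ¬ready): {s0, s1, s2, s3, s4, s5}.
States satisfying EG AG (ready → EX ¬ready): {s0, s1, s2, s3, s4, s5}.
s0 ∈ Sat(EG AG (ready → EX ¬ready)).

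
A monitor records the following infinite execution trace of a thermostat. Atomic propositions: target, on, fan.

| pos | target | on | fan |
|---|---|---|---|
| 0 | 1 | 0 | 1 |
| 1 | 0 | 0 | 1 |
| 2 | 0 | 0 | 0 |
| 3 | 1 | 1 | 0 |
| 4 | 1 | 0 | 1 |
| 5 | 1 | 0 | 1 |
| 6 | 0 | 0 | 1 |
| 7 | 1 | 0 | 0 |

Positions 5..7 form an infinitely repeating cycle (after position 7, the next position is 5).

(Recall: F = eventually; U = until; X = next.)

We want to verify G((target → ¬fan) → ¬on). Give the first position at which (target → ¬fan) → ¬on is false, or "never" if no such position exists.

Check (target → ¬fan) → ¬on at each position in order: 0 ✓, 1 ✓, 2 ✓.
At position 3 the labels are {on, target}, so (target → ¬fan) → ¬on is false there. This is the first violation.

3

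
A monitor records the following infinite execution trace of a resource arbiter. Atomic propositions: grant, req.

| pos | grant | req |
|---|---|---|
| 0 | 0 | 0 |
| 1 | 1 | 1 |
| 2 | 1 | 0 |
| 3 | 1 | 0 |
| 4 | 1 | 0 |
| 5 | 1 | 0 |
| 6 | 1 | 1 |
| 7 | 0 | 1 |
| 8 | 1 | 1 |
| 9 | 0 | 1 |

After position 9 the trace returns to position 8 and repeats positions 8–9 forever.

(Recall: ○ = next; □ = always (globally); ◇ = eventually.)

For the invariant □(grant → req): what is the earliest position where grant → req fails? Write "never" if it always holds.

2

Check grant → req at each position in order: 0 ✓, 1 ✓.
At position 2 the labels are {grant}, so grant → req is false there. This is the first violation.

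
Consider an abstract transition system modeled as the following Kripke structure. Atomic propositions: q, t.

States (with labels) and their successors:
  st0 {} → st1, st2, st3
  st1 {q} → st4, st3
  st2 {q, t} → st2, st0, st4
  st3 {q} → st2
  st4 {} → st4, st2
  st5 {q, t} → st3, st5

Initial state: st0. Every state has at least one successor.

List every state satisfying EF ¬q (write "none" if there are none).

{st0, st1, st2, st3, st4, st5}

States satisfying ¬q: {st0, st4}.
States satisfying EF ¬q: {st0, st1, st2, st3, st4, st5}.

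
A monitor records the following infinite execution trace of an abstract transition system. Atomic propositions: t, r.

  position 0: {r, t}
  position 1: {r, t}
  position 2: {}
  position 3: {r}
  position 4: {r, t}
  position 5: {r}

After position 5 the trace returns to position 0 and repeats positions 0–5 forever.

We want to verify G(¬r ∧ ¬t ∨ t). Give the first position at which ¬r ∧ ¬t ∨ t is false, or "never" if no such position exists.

Check ¬r ∧ ¬t ∨ t at each position in order: 0 ✓, 1 ✓, 2 ✓.
At position 3 the labels are {r}, so ¬r ∧ ¬t ∨ t is false there. This is the first violation.

3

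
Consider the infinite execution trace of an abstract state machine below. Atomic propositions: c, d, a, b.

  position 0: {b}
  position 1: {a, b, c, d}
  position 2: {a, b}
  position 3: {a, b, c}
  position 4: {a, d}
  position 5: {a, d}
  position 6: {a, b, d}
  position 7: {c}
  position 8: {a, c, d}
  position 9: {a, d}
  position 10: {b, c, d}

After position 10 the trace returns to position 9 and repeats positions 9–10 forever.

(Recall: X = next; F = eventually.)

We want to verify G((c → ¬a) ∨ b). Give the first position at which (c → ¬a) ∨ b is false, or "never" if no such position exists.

Check (c → ¬a) ∨ b at each position in order: 0 ✓, 1 ✓, 2 ✓, 3 ✓, 4 ✓, 5 ✓, 6 ✓, 7 ✓.
At position 8 the labels are {a, c, d}, so (c → ¬a) ∨ b is false there. This is the first violation.

8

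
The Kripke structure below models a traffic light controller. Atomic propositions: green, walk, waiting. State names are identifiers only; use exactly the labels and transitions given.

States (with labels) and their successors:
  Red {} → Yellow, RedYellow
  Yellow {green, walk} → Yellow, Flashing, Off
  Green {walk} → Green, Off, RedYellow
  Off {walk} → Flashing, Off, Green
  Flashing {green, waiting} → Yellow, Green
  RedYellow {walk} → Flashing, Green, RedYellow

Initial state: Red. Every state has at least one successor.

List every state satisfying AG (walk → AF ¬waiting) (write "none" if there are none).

{Red, Yellow, Green, Off, Flashing, RedYellow}

States satisfying walk → AF ¬waiting: {Red, Yellow, Green, Off, Flashing, RedYellow}.
States satisfying AG (walk → AF ¬waiting): {Red, Yellow, Green, Off, Flashing, RedYellow}.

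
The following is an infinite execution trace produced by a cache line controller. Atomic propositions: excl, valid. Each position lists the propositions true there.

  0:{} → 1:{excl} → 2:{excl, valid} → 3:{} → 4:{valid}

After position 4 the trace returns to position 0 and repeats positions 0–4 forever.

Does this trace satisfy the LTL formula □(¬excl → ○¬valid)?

Does not hold

¬excl → ○¬valid must hold at every position from 0 onward. It fails at position 3, so □(¬excl → ○¬valid) is false.
Positions where ¬excl holds: 0, 3, 4.
Check ○¬valid at each: 0→ok, 3→fails, 4→ok.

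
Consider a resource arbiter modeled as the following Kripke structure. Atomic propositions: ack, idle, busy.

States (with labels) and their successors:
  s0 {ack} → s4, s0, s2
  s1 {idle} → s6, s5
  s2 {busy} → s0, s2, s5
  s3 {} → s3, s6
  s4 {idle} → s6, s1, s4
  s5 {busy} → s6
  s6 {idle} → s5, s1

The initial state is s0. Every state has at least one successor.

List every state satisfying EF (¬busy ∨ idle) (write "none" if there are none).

{s0, s1, s2, s3, s4, s5, s6}

States satisfying ¬busy ∨ idle: {s0, s1, s3, s4, s6}.
States satisfying EF (¬busy ∨ idle): {s0, s1, s2, s3, s4, s5, s6}.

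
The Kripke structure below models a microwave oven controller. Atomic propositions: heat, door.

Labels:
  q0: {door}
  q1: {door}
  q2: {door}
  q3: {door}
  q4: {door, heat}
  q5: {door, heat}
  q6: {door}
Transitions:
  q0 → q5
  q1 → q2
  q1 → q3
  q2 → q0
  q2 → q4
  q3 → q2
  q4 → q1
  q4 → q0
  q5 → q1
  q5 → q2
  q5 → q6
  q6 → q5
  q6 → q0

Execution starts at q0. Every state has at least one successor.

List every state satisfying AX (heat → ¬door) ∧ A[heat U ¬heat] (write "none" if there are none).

{q1, q3, q4, q5}

States satisfying heat → ¬door: {q0, q1, q2, q3, q6}.
States satisfying AX (heat → ¬door): {q1, q3, q4, q5}.
States satisfying heat: {q4, q5}.
States satisfying ¬heat: {q0, q1, q2, q3, q6}.
States satisfying A[heat U ¬heat]: {q0, q1, q2, q3, q4, q5, q6}.
States satisfying AX (heat → ¬door) ∧ A[heat U ¬heat]: {q1, q3, q4, q5}.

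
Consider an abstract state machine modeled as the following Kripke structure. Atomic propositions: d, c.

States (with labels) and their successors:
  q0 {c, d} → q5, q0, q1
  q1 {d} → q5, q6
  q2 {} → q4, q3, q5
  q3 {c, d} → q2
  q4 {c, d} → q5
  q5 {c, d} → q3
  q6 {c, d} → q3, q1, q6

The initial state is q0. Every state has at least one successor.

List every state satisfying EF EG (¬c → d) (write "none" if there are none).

{q0, q1, q6}

States satisfying EG (¬c → d): {q0, q1, q6}.
States satisfying EF EG (¬c → d): {q0, q1, q6}.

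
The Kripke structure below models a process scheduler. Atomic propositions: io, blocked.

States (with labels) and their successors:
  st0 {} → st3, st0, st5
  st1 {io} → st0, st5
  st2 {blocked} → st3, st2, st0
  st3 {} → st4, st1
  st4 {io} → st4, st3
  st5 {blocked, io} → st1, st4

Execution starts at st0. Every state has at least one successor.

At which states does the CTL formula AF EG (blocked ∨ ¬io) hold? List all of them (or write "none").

{st0, st2}

States satisfying EG (blocked ∨ ¬io): {st0, st2}.
States satisfying AF EG (blocked ∨ ¬io): {st0, st2}.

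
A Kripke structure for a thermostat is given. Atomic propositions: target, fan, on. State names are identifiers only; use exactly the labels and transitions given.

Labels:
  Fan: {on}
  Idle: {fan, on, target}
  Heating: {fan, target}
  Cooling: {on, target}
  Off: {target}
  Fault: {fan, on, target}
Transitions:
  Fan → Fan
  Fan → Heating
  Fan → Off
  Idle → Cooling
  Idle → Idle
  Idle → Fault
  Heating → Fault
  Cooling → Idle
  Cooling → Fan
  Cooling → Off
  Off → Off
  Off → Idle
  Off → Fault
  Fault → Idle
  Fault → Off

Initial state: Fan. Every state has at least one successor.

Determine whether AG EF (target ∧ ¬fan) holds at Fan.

Holds

States satisfying EF (target ∧ ¬fan): {Fan, Idle, Heating, Cooling, Off, Fault}.
States satisfying AG EF (target ∧ ¬fan): {Fan, Idle, Heating, Cooling, Off, Fault}.
Every state reachable from Fan satisfies EF (target ∧ ¬fan).
Fan ∈ Sat(AG EF (target ∧ ¬fan)).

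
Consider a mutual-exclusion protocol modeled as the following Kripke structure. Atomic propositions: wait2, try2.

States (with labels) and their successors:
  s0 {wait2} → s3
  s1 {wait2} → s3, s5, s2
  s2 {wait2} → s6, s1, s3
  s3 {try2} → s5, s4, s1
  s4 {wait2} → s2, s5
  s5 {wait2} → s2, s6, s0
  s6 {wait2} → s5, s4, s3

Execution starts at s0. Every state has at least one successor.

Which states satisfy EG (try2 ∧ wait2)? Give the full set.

none

States satisfying try2 ∧ wait2: ∅.
States satisfying EG (try2 ∧ wait2): ∅.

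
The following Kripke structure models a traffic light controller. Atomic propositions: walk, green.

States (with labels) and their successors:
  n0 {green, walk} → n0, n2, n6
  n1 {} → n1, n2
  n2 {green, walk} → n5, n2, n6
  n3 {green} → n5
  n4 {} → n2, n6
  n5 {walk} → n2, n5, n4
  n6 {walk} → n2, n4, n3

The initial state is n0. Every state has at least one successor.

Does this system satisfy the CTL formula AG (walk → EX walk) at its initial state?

Holds

States satisfying walk → EX walk: {n0, n1, n2, n3, n4, n5, n6}.
States satisfying AG (walk → EX walk): {n0, n1, n2, n3, n4, n5, n6}.
Every state reachable from n0 satisfies walk → EX walk.
n0 ∈ Sat(AG (walk → EX walk)).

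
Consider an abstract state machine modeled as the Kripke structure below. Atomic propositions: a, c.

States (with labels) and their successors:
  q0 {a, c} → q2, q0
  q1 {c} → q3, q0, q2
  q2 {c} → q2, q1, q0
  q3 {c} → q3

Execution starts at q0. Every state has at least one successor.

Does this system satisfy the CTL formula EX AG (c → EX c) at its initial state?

Holds

States satisfying AG (c → EX c): {q0, q1, q2, q3}.
States satisfying EX AG (c → EX c): {q0, q1, q2, q3}.
q0 ∈ Sat(EX AG (c → EX c)).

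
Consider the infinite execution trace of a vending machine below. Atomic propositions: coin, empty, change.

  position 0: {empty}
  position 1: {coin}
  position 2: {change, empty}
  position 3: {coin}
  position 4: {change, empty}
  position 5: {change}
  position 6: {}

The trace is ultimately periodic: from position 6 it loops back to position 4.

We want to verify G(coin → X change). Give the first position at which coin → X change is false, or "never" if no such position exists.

never

coin → X change holds at every position 0..6, and those are all the positions the trace ever visits, so the invariant G(coin → X change) is never violated.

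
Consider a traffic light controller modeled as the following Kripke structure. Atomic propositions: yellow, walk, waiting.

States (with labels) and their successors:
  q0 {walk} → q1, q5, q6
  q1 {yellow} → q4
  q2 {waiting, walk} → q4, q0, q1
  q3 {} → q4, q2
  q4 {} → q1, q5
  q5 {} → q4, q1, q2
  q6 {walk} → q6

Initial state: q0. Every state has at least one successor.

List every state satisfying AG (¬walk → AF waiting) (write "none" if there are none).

{q6}

States satisfying ¬walk → AF waiting: {q0, q2, q6}.
States satisfying AG (¬walk → AF waiting): {q6}.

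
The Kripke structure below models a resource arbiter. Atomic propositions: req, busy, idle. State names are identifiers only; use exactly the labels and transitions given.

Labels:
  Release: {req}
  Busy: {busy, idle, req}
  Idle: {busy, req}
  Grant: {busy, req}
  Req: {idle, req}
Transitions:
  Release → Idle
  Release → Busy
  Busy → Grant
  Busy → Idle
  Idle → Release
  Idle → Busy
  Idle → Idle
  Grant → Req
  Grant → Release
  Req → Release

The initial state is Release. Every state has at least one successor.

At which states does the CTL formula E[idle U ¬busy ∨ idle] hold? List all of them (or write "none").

States satisfying idle: {Busy, Req}.
States satisfying ¬busy ∨ idle: {Release, Busy, Req}.
States satisfying E[idle U ¬busy ∨ idle]: {Release, Busy, Req}.

{Release, Busy, Req}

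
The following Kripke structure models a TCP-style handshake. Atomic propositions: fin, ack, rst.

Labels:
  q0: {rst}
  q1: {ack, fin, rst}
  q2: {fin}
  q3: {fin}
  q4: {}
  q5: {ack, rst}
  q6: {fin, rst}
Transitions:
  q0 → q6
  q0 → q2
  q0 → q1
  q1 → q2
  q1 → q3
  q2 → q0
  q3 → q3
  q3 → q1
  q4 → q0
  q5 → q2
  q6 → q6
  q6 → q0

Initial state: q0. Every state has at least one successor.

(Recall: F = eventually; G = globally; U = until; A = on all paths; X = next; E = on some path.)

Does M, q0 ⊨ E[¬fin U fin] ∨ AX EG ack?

States satisfying ¬fin: {q0, q4, q5}.
States satisfying fin: {q1, q2, q3, q6}.
States satisfying E[¬fin U fin]: {q0, q1, q2, q3, q4, q5, q6}.
States satisfying EG ack: ∅.
States satisfying AX EG ack: ∅.
States satisfying E[¬fin U fin] ∨ AX EG ack: {q0, q1, q2, q3, q4, q5, q6}.
q0 ∈ Sat(E[¬fin U fin] ∨ AX EG ack).

Satisfied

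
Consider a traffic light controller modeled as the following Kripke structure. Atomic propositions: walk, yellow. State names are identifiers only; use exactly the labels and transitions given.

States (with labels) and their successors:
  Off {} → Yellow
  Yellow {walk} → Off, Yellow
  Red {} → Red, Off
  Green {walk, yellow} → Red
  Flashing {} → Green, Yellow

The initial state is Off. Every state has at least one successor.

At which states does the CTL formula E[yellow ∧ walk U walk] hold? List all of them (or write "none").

{Yellow, Green}

States satisfying yellow ∧ walk: {Green}.
States satisfying walk: {Yellow, Green}.
States satisfying E[yellow ∧ walk U walk]: {Yellow, Green}.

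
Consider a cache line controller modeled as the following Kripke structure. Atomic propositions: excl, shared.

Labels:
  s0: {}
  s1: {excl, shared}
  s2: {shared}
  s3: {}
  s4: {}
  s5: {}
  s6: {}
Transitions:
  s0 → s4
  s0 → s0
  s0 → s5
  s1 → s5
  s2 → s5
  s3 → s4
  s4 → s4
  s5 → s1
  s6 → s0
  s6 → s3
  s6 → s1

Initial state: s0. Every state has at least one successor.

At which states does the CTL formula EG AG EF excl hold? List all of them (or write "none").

{s1, s2, s5}

States satisfying AG EF excl: {s1, s2, s5}.
States satisfying EG AG EF excl: {s1, s2, s5}.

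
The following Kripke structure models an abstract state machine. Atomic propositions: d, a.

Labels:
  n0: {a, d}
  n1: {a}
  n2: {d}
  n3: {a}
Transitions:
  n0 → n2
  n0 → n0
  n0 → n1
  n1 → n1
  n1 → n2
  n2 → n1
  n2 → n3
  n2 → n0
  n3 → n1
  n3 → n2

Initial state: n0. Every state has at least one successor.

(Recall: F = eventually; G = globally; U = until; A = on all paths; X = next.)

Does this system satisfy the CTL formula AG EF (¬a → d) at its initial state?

Holds

States satisfying EF (¬a → d): {n0, n1, n2, n3}.
States satisfying AG EF (¬a → d): {n0, n1, n2, n3}.
Every state reachable from n0 satisfies EF (¬a → d).
n0 ∈ Sat(AG EF (¬a → d)).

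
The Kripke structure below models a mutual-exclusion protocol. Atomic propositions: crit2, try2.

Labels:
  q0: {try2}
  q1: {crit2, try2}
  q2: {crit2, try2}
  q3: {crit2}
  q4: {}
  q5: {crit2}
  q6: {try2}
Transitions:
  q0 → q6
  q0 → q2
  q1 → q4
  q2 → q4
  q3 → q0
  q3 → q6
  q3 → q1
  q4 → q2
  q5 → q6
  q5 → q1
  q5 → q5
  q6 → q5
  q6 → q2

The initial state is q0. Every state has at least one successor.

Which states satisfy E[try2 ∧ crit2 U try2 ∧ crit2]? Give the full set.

States satisfying try2 ∧ crit2: {q1, q2}.
States satisfying E[try2 ∧ crit2 U try2 ∧ crit2]: {q1, q2}.

{q1, q2}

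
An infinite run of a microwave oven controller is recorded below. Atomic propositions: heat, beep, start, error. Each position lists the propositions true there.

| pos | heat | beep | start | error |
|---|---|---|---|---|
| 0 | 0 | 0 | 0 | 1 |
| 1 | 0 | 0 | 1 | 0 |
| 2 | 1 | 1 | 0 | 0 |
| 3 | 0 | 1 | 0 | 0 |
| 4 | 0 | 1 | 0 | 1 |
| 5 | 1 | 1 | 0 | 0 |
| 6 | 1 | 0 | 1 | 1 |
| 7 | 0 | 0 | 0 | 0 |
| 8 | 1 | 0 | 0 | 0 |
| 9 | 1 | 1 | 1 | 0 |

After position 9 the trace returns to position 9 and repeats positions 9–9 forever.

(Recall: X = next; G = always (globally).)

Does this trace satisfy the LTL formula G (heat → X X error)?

No

heat → X X error must hold at every position from 0 onward. It fails at position 5, so G (heat → X X error) is false.
Positions where heat holds: 2, 5, 6, 8, 9.
Check X X error at each: 2→ok, 5→fails, 6→fails, 8→fails, 9→fails.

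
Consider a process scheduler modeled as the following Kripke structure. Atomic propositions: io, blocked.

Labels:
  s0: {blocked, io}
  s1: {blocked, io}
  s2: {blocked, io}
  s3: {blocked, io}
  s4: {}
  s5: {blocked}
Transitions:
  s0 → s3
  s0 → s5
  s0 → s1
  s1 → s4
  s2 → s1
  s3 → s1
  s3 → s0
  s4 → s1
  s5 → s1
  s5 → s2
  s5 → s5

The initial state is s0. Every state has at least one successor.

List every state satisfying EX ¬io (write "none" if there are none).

{s0, s1, s5}

States satisfying ¬io: {s4, s5}.
States satisfying EX ¬io: {s0, s1, s5}.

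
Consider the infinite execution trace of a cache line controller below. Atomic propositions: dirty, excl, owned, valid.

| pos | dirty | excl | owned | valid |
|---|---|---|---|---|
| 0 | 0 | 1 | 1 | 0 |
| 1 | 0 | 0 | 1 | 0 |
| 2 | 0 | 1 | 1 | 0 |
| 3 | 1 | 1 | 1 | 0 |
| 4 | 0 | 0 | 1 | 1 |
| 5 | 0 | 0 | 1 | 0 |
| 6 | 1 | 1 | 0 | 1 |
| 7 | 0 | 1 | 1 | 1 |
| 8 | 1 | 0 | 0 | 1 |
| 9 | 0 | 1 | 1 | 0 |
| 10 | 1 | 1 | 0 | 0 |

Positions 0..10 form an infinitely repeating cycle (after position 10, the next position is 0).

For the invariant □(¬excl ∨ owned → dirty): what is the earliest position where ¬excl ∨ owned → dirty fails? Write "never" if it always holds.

At position 0 the labels are {excl, owned}, so ¬excl ∨ owned → dirty is false there. This is the first violation.

0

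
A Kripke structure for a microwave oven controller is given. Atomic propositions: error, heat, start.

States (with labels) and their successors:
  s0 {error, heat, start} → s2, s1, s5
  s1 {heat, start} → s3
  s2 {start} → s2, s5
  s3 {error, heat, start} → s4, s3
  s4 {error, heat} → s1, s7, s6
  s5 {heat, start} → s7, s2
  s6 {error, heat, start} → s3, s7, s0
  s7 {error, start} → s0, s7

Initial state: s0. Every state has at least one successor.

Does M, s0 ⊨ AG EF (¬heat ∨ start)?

Satisfied

States satisfying EF (¬heat ∨ start): {s0, s1, s2, s3, s4, s5, s6, s7}.
States satisfying AG EF (¬heat ∨ start): {s0, s1, s2, s3, s4, s5, s6, s7}.
Every state reachable from s0 satisfies EF (¬heat ∨ start).
s0 ∈ Sat(AG EF (¬heat ∨ start)).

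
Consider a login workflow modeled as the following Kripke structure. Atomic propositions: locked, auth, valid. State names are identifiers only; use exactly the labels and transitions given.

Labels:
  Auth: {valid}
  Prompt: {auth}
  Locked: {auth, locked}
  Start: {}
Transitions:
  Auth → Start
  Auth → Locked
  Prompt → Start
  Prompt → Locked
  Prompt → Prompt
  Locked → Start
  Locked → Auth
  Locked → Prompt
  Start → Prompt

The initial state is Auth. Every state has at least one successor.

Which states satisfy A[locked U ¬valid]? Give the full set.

States satisfying locked: {Locked}.
States satisfying ¬valid: {Prompt, Locked, Start}.
States satisfying A[locked U ¬valid]: {Prompt, Locked, Start}.

{Prompt, Locked, Start}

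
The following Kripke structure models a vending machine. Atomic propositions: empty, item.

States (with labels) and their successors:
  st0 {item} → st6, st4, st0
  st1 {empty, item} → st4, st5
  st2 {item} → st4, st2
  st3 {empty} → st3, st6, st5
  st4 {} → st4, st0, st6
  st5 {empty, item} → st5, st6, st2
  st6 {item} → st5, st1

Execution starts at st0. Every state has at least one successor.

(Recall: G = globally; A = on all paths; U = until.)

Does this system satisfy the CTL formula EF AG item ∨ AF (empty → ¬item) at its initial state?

Yes

States satisfying AG item: ∅.
States satisfying EF AG item: ∅.
States satisfying empty → ¬item: {st0, st2, st3, st4, st6}.
States satisfying AF (empty → ¬item): {st0, st2, st3, st4, st6}.
States satisfying EF AG item ∨ AF (empty → ¬item): {st0, st2, st3, st4, st6}.
st0 ∈ Sat(EF AG item ∨ AF (empty → ¬item)).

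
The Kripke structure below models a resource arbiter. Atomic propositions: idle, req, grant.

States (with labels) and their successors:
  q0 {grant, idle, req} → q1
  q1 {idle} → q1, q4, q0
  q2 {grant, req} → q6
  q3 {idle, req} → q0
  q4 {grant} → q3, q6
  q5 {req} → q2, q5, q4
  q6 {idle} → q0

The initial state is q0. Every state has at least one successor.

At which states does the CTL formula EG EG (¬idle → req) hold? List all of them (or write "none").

{q0, q1, q2, q3, q5, q6}

States satisfying EG (¬idle → req): {q0, q1, q2, q3, q5, q6}.
States satisfying EG EG (¬idle → req): {q0, q1, q2, q3, q5, q6}.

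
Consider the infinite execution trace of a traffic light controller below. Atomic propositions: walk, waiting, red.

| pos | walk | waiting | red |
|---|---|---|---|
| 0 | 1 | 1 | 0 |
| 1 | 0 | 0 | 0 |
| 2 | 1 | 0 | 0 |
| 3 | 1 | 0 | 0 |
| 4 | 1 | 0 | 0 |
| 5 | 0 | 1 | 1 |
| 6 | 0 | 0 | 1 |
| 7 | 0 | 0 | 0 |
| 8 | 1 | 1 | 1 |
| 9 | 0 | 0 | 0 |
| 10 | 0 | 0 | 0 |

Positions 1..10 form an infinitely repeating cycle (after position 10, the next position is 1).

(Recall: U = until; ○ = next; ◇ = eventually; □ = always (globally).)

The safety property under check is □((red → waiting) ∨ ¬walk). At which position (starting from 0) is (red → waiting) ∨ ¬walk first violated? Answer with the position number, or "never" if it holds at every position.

never

(red → waiting) ∨ ¬walk holds at every position 0..10, and those are all the positions the trace ever visits, so the invariant □((red → waiting) ∨ ¬walk) is never violated.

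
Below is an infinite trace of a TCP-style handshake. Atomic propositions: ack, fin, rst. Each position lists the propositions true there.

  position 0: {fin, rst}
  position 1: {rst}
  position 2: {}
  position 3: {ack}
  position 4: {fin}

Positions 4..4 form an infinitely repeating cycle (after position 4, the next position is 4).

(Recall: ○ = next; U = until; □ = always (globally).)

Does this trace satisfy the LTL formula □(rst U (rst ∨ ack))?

rst U (rst ∨ ack) must hold at every position from 0 onward. It fails at position 2, so □(rst U (rst ∨ ack)) is false.

Violated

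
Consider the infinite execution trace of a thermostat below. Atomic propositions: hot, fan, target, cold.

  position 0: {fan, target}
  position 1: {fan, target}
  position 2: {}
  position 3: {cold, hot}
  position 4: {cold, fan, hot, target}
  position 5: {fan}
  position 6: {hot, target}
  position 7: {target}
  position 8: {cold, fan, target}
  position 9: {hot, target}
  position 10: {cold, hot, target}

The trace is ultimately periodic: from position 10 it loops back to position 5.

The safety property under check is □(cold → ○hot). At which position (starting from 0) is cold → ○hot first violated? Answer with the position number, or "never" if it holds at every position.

Check cold → ○hot at each position in order: 0 ✓, 1 ✓, 2 ✓, 3 ✓.
At position 4 the labels are {cold, fan, hot, target} and the next position 5 has {fan}, so cold → ○hot is false there. This is the first violation.

4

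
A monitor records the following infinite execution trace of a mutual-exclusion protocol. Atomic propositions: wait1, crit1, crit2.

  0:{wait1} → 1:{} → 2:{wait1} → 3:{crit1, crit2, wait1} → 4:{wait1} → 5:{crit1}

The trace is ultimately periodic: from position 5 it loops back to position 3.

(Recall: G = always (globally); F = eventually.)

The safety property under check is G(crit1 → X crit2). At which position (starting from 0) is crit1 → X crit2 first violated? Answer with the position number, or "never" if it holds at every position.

3

Check crit1 → X crit2 at each position in order: 0 ✓, 1 ✓, 2 ✓.
At position 3 the labels are {crit1, crit2, wait1} and the next position 4 has {wait1}, so crit1 → X crit2 is false there. This is the first violation.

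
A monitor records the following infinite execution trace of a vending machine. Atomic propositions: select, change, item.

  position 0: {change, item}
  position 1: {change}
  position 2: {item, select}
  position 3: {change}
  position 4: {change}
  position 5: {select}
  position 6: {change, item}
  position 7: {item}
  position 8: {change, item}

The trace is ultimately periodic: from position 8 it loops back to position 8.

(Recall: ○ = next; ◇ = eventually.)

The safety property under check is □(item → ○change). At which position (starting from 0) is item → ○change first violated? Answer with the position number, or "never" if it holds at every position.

Check item → ○change at each position in order: 0 ✓, 1 ✓, 2 ✓, 3 ✓, 4 ✓, 5 ✓.
At position 6 the labels are {change, item} and the next position 7 has {item}, so item → ○change is false there. This is the first violation.

6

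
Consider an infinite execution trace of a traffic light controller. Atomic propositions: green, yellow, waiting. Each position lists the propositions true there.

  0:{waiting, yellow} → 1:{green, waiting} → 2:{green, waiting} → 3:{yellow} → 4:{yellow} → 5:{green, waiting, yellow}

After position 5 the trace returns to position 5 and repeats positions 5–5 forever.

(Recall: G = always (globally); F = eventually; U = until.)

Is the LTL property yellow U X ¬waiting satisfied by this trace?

Does not hold

Walking from position 0: at position 1, X ¬waiting has not yet held and yellow fails, so yellow U X ¬waiting is false.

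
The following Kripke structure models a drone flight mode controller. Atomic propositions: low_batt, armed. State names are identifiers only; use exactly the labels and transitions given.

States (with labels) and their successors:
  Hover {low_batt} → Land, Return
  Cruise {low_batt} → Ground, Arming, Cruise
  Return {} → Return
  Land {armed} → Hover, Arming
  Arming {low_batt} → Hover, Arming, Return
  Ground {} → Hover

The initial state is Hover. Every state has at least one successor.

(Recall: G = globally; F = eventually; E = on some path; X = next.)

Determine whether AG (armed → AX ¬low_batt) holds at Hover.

States satisfying armed → AX ¬low_batt: {Hover, Cruise, Return, Arming, Ground}.
States satisfying AG (armed → AX ¬low_batt): {Return}.
Land is reachable from Hover and violates armed → AX ¬low_batt, so AG fails at Hover.
Hover ∉ Sat(AG (armed → AX ¬low_batt)).

Does not hold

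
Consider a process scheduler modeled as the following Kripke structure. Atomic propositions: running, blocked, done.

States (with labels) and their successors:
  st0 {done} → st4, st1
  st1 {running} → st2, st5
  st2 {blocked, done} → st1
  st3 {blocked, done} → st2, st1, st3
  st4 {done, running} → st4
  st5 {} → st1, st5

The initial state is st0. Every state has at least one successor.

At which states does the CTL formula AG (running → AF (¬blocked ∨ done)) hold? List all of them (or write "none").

States satisfying running → AF (¬blocked ∨ done): {st0, st1, st2, st3, st4, st5}.
States satisfying AG (running → AF (¬blocked ∨ done)): {st0, st1, st2, st3, st4, st5}.

{st0, st1, st2, st3, st4, st5}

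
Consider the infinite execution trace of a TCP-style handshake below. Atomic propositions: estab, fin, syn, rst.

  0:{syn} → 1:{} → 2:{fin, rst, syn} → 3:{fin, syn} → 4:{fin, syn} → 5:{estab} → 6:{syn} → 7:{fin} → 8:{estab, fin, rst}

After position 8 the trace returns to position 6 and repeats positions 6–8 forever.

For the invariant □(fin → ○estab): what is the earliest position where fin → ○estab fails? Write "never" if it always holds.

Check fin → ○estab at each position in order: 0 ✓, 1 ✓.
At position 2 the labels are {fin, rst, syn} and the next position 3 has {fin, syn}, so fin → ○estab is false there. This is the first violation.

2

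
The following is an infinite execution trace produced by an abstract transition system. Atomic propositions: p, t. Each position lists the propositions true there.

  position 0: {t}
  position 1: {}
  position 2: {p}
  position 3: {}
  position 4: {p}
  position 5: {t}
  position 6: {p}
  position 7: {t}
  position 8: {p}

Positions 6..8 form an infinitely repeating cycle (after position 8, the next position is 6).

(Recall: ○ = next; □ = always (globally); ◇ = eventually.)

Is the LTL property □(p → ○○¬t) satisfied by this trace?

p → ○○¬t must hold at every position from 0 onward. It fails at position 8, so □(p → ○○¬t) is false.
Positions where p holds: 2, 4, 6, 8.
Check ○○¬t at each: 2→ok, 4→ok, 6→ok, 8→fails.

Does not hold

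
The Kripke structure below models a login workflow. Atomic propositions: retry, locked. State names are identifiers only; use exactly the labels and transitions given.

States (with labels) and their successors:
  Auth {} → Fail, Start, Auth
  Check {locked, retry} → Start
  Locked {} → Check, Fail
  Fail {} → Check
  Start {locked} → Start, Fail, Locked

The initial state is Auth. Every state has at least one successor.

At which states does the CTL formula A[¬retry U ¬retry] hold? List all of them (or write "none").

{Auth, Locked, Fail, Start}

States satisfying ¬retry: {Auth, Locked, Fail, Start}.
States satisfying A[¬retry U ¬retry]: {Auth, Locked, Fail, Start}.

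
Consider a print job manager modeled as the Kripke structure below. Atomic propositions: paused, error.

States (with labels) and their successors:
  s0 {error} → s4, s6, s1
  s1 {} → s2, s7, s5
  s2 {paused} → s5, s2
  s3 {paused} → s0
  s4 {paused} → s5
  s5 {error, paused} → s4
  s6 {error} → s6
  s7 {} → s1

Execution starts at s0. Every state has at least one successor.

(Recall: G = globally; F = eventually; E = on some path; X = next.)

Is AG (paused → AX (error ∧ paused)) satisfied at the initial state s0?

States satisfying paused → AX (error ∧ paused): {s0, s1, s4, s6, s7}.
States satisfying AG (paused → AX (error ∧ paused)): {s6}.
s2 is reachable from s0 and violates paused → AX (error ∧ paused), so AG fails at s0.
s0 ∉ Sat(AG (paused → AX (error ∧ paused))).

Violated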